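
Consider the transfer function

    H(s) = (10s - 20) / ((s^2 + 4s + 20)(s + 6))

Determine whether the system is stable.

stable

The poles can be read from the denominator factors: s = -2 ± 4j, -6.
Since all poles lie strictly in the left half-plane, the system is stable.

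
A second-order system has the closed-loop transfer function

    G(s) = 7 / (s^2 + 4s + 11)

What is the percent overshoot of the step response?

Comparing s^2 + 4s + 11 to s^2 + 2ζωₙs + ωₙ²: ωₙ = √11 ≈ 3.317 rad/s and ζ = 4/(2·√11) ≈ 0.6030.
%OS = 100·exp(−πζ/√(1−ζ²)) = 100·exp(−π·0.6030/√(1−0.6030²)) ≈ 9.30%.

%OS ≈ 9.30%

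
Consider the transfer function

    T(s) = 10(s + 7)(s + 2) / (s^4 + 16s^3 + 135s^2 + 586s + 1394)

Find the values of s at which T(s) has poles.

s = -5 + 4j, -5 - 4j, -3 + 5j, -3 - 5j

The poles are the roots of the denominator s^4 + 16s^3 + 135s^2 + 586s + 1394 = 0.
No real roots exist; factor into two real quadratics: (s^2 + 10s + 41)(s^2 + 6s + 34) = 0.
Each quadratic gives a conjugate pair via the quadratic formula.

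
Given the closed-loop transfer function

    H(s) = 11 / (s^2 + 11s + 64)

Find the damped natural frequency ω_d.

Comparing s^2 + 11s + 64 to s^2 + 2ζωₙs + ωₙ²: ωₙ = 8 rad/s and ζ = 11/(2·8) = 0.6875.
ζωₙ = 11/2 = 5.5, so ω_d = ωₙ√(1−ζ²) = √(ωₙ² − (ζωₙ)²) = √(64 − 5.5²) = √33.75 ≈ 5.809 rad/s.

ω_d ≈ 5.809 rad/s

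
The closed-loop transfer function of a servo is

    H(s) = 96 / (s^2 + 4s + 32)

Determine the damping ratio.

ζ ≈ 0.3536

Compare the denominator to the standard form s^2 + 2ζωₙs + ωₙ².
ωₙ² = 32, so ωₙ = √32 ≈ 5.657 rad/s.
2ζωₙ = 4, so ζ = 4/(2·√32) ≈ 0.3536.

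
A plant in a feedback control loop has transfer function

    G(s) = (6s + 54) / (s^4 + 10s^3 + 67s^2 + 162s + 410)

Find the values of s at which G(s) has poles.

The poles are the roots of the denominator s^4 + 10s^3 + 67s^2 + 162s + 410 = 0.
No real roots exist; factor into two real quadratics: (s^2 + 2s + 10)(s^2 + 8s + 41) = 0.
Each quadratic gives a conjugate pair via the quadratic formula.

s = -1 ± 3j, -4 ± 5j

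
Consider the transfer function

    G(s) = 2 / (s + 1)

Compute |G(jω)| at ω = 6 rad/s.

|G(j6)| ≈ 0.3288

Substitute s = j6: numerator = 2, denominator = 1 + j6.
|G(j6)| = |2| / |1 + j6| = 2 / 6.0828 ≈ 0.3288.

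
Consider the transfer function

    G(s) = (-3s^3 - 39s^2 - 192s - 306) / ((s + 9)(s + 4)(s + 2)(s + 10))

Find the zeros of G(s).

Set the numerator to zero: -3s^3 - 39s^2 - 192s - 306 = 0, i.e. -3·(s^3 + 13s^2 + 64s + 102) = 0.
Factoring: (s + 3)(s^2 + 10s + 34) = 0.

s = -3, -5 + 3j, -5 - 3j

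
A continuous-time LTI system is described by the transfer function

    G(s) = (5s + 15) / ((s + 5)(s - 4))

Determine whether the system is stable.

The poles can be read from the denominator factors: s = -5, 4.
Since the pole(s) at s = 4 lie in the right half-plane, the system is unstable.

unstable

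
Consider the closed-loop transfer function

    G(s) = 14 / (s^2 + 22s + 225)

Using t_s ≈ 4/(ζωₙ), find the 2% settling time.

t_s ≈ 0.3636 s

Comparing s^2 + 22s + 225 to s^2 + 2ζωₙs + ωₙ²: ωₙ = 15 rad/s and ζ = 22/(2·15) ≈ 0.7333.
ζωₙ = 22/2 = 11, so t_s ≈ 4/(ζωₙ) = 4/11 ≈ 0.3636 s.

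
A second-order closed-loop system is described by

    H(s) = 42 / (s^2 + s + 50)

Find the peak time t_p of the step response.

t_p ≈ 0.4454 s

Comparing s^2 + s + 50 to s^2 + 2ζωₙs + ωₙ²: ωₙ = √50 ≈ 7.071 rad/s and ζ = 1/(2·√50) ≈ 0.07071.
ζωₙ = 1/2 = 0.5, so ω_d = ωₙ√(1−ζ²) = √(ωₙ² − (ζωₙ)²) = √(50 − 0.5²) = √49.75 ≈ 7.053 rad/s.
t_p = π/ω_d = π/7.053 ≈ 0.4454 s.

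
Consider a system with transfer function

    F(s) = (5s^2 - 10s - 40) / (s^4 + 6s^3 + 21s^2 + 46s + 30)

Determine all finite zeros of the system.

Set the numerator to zero: 5s^2 - 10s - 40 = 0, i.e. 5·(s^2 - 2s - 8) = 0.
Factoring: (s - 4)(s + 2) = 0.

s = 4, -2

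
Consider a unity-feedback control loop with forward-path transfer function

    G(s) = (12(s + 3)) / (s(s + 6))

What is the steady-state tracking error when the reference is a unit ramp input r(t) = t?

e_ss = 0.1667

G(s) has one pole at the origin.
This is a Type 1 system. Kv = lim_{s→0} s·G(s) = 36/6 = 6.
e_ss = 1/Kv = 1/(6) = 1/6 ≈ 0.1667.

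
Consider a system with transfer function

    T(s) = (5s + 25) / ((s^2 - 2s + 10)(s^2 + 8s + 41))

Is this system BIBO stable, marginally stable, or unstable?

unstable

The poles can be read from the denominator factors: s = 1 ± 3j, -4 ± 5j.
Since the pole(s) at s = 1 ± 3j lie in the right half-plane, the system is unstable.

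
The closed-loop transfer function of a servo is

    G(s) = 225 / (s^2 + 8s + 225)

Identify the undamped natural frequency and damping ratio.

ωₙ = 15 rad/s, ζ ≈ 0.2667

Compare the denominator to the standard form s^2 + 2ζωₙs + ωₙ².
ωₙ² = 225, so ωₙ = 15 rad/s.
2ζωₙ = 8, so ζ = 8/(2·15) ≈ 0.2667.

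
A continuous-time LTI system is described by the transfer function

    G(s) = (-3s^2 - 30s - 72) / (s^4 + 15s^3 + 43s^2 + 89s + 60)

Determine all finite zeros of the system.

s = -4, -6

Set the numerator to zero: -3s^2 - 30s - 72 = 0, i.e. -3·(s^2 + 10s + 24) = 0.
Factoring: (s + 4)(s + 6) = 0.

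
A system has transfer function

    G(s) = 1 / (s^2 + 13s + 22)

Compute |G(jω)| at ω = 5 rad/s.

|G(j5)| ≈ 0.01537

Substitute s = j5: numerator = 1, denominator = -3 + j65.
|G(j5)| = |1| / |-3 + j65| = 1 / 65.069 ≈ 0.01537.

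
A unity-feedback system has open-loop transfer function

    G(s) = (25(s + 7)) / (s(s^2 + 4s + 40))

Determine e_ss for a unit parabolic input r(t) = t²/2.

e_ss = ∞

G(s) has one pole at the origin.
This is a Type 1 system; Ka = lim_{s→0} s^2·G(s) = 0, so the steady-state error for a parabola input is infinite.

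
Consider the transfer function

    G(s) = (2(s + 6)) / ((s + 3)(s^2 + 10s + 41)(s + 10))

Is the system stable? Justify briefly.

The poles can be read from the denominator factors: s = -3, -5 ± 4j, -10.
Since all poles lie strictly in the left half-plane, the system is stable.

stable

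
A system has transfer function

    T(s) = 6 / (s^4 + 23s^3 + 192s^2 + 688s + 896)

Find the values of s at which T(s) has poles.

The poles are the roots of the denominator s^4 + 23s^3 + 192s^2 + 688s + 896 = 0.
Trying s = -4: the polynomial evaluates to 0, so (s + 4) is a factor.
Dividing out leaves s^3 + 19s^2 + 116s + 224 = 0.
This factors further as (s + 7)(s + 4)(s + 8) = 0.

s = -4, -7, -4, -8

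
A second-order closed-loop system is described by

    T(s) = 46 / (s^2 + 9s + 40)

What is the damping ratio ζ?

Compare the denominator to the standard form s^2 + 2ζωₙs + ωₙ².
ωₙ² = 40, so ωₙ = √40 ≈ 6.325 rad/s.
2ζωₙ = 9, so ζ = 9/(2·√40) ≈ 0.7115.

ζ ≈ 0.7115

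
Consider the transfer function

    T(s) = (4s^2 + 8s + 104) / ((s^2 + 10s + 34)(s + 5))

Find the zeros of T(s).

Set the numerator to zero: 4s^2 + 8s + 104 = 0, i.e. 4·(s^2 + 2s + 26) = 0.
Factoring: (s^2 + 2s + 26) = 0.

s = -1 ± 5j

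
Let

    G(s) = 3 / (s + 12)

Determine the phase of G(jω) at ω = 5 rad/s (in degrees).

∠G(j5) ≈ -22.62°

At s = j5: numerator = 3, denominator = 12 + j5.
∠G = ∠num − ∠den = 0° − (22.620°) = -22.62°.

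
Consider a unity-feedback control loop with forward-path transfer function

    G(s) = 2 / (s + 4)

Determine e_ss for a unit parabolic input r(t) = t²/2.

G(s) has no poles at the origin.
This is a Type 0 system; Ka = lim_{s→0} s^2·G(s) = 0, so the steady-state error for a parabola input is infinite.

e_ss = ∞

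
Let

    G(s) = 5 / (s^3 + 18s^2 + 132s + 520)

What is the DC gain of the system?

Set s = 0: G(0) = (5) / (520) = 1/104.

G(0) = 1/104 ≈ 0.009615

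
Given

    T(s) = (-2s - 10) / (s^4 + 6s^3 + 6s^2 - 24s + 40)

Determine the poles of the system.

The poles are the roots of the denominator s^4 + 6s^3 + 6s^2 - 24s + 40 = 0.
No real roots exist; factor into two real quadratics: (s^2 - 2s + 2)(s^2 + 8s + 20) = 0.
Each quadratic gives a conjugate pair via the quadratic formula.

s = 1 ± j, -4 ± 2j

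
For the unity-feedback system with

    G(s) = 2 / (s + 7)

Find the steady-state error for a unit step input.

e_ss = 0.7778

G(s) has no poles at the origin.
This is a Type 0 system. Kp = lim_{s→0} G(s) = 2/7.
e_ss = 1/(1 + Kp) = 1/(1 + 2/7) = 7/9 ≈ 0.7778.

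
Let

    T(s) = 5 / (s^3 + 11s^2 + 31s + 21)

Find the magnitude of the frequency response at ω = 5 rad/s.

Substitute s = j5: numerator = 5, denominator = -254 + j30.
|T(j5)| = |5| / |-254 + j30| = 5 / 255.77 ≈ 0.01955.

|T(j5)| ≈ 0.01955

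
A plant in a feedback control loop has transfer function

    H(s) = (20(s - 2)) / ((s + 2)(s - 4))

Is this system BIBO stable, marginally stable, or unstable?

unstable

The poles can be read from the denominator factors: s = -2, 4.
Since the pole(s) at s = 4 lie in the right half-plane, the system is unstable.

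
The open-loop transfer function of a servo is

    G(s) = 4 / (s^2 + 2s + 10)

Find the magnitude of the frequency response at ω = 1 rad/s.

|G(j1)| ≈ 0.4339

Substitute s = j1: numerator = 4, denominator = 9 + j2.
|G(j1)| = |4| / |9 + j2| = 4 / 9.2195 ≈ 0.4339.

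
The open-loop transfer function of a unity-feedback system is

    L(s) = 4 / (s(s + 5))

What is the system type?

The denominator has 1 factor of s at the origin (free integrator), so this is a Type 1 system.

Type 1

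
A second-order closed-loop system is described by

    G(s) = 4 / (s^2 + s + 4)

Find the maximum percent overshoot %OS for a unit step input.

%OS ≈ 44.4%

Comparing s^2 + s + 4 to s^2 + 2ζωₙs + ωₙ²: ωₙ = 2 rad/s and ζ = 1/(2·2) = 0.25.
%OS = 100·exp(−πζ/√(1−ζ²)) = 100·exp(−π·0.25/√(1−0.25²)) ≈ 44.4%.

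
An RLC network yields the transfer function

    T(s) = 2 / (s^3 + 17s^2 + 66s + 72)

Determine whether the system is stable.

The denominator s^3 + 17s^2 + 66s + 72 factors as (s + 12)(s + 2)(s + 3), giving poles at s = -12, -2, -3.
Since all poles lie strictly in the left half-plane, the system is stable.

stable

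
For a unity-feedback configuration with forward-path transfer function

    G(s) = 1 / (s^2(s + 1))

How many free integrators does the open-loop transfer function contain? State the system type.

Type 2

The denominator has 2 factors of s at the origin (free integrators), so this is a Type 2 system.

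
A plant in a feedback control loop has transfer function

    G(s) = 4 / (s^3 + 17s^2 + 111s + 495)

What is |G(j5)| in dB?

Substitute s = j5: numerator = 4, denominator = 70 + j430.
|G(j5)| = |4| / |70 + j430| = 4 / 435.66 ≈ 0.009181.
In decibels: 20·log₁₀(0.009181) ≈ -40.7 dB.

|G(j5)|_dB ≈ -40.7 dB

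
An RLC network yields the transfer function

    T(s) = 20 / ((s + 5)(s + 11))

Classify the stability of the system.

stable

The poles can be read from the denominator factors: s = -5, -11.
Since all poles lie strictly in the left half-plane, the system is stable.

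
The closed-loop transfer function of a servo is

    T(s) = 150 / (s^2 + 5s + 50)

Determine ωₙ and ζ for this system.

Compare the denominator to the standard form s^2 + 2ζωₙs + ωₙ².
ωₙ² = 50, so ωₙ = √50 ≈ 7.071 rad/s.
2ζωₙ = 5, so ζ = 5/(2·√50) ≈ 0.3536.

ωₙ ≈ 7.071 rad/s, ζ ≈ 0.3536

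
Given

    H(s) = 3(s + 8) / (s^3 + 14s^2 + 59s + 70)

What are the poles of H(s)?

The poles are the roots of the denominator s^3 + 14s^2 + 59s + 70 = 0.
Trying s = -7: the polynomial evaluates to 0, so (s + 7) is a factor.
Dividing out leaves s^2 + 7s + 10 = 0.
Factoring the quadratic: (s + 5)(s + 2) = 0.

s = -7, -5, -2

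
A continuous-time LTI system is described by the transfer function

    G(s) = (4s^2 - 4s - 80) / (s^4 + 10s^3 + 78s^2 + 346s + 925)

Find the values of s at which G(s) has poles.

The poles are the roots of the denominator s^4 + 10s^3 + 78s^2 + 346s + 925 = 0.
No real roots exist; factor into two real quadratics: (s^2 + 8s + 25)(s^2 + 2s + 37) = 0.
Each quadratic gives a conjugate pair via the quadratic formula.

s = -4 + 3j, -4 - 3j, -1 + 6j, -1 - 6j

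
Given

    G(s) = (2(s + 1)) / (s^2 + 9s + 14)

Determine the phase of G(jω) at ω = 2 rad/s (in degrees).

At s = j2: numerator = 2 + j4, denominator = 10 + j18.
∠G = ∠num − ∠den = 63.435° − (60.945°) = 2.490°.

∠G(j2) ≈ 2.490°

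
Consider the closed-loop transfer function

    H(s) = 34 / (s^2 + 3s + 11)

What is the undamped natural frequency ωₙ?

ωₙ ≈ 3.317 rad/s

Compare the denominator to the standard form s^2 + 2ζωₙs + ωₙ².
ωₙ² = 11, so ωₙ = √11 ≈ 3.317 rad/s.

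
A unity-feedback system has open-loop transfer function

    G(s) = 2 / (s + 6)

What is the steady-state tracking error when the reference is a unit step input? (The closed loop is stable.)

e_ss = 0.7500

G(s) has no poles at the origin.
This is a Type 0 system. Kp = lim_{s→0} G(s) = 2/6 = 1/3.
e_ss = 1/(1 + Kp) = 1/(1 + 1/3) = 3/4 ≈ 0.7500.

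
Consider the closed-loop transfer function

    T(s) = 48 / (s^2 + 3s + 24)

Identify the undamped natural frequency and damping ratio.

Compare the denominator to the standard form s^2 + 2ζωₙs + ωₙ².
ωₙ² = 24, so ωₙ = √24 ≈ 4.899 rad/s.
2ζωₙ = 3, so ζ = 3/(2·√24) ≈ 0.3062.

ωₙ ≈ 4.899 rad/s, ζ ≈ 0.3062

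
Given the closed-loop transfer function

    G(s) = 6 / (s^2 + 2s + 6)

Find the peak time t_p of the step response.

Comparing s^2 + 2s + 6 to s^2 + 2ζωₙs + ωₙ²: ωₙ = √6 ≈ 2.449 rad/s and ζ = 2/(2·√6) ≈ 0.4082.
ζωₙ = 2/2 = 1, so ω_d = ωₙ√(1−ζ²) = √(ωₙ² − (ζωₙ)²) = √(6 − 1²) = √5 ≈ 2.236 rad/s.
t_p = π/ω_d = π/2.236 ≈ 1.405 s.

t_p ≈ 1.405 s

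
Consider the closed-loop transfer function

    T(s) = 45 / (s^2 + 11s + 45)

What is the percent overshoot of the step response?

Comparing s^2 + 11s + 45 to s^2 + 2ζωₙs + ωₙ²: ωₙ = √45 ≈ 6.708 rad/s and ζ = 11/(2·√45) ≈ 0.8199.
%OS = 100·exp(−πζ/√(1−ζ²)) = 100·exp(−π·0.8199/√(1−0.8199²)) ≈ 1.11%.

%OS ≈ 1.11%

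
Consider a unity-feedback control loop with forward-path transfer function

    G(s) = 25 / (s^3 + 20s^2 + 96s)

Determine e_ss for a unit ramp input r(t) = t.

e_ss = 3.840

G(s) has one pole at the origin.
This is a Type 1 system. Kv = lim_{s→0} s·G(s) = 25/96.
e_ss = 1/Kv = 1/(25/96) = 96/25 ≈ 3.840.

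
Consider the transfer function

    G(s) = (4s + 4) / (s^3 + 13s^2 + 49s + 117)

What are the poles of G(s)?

s = -2 ± 3j, -9

The poles are the roots of the denominator s^3 + 13s^2 + 49s + 117 = 0.
Trying s = -9: the polynomial evaluates to 0, so (s + 9) is a factor.
Dividing out leaves s^2 + 4s + 13 = 0.
The quadratic formula then gives s = -2 ± 3j.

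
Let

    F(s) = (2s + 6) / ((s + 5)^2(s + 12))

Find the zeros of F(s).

s = -3

Set the numerator to zero: 2s + 6 = 0, i.e. 2·(s + 3) = 0.
So s = -3.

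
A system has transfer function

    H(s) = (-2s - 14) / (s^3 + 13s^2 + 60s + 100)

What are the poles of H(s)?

s = -4 ± 2j, -5

The poles are the roots of the denominator s^3 + 13s^2 + 60s + 100 = 0.
Trying s = -5: the polynomial evaluates to 0, so (s + 5) is a factor.
Dividing out leaves s^2 + 8s + 20 = 0.
The quadratic formula then gives s = -4 ± 2j.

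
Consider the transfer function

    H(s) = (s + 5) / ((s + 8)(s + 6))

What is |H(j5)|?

Substitute s = j5: numerator = 5 + j5, denominator = 23 + j70.
|H(j5)| = |5 + j5| / |23 + j70| = 7.0711 / 73.682 ≈ 0.09597.

|H(j5)| ≈ 0.09597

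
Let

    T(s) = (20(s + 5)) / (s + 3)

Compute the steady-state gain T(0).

At s = 0 each factor (s + a) contributes a and each (s^2 + bs + c) contributes c.
T(0) = 20·(5) / ((3)) = 100/3 = 100/3.

T(0) = 100/3 ≈ 33.33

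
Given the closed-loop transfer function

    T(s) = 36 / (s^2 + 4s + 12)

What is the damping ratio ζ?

Compare the denominator to the standard form s^2 + 2ζωₙs + ωₙ².
ωₙ² = 12, so ωₙ = √12 ≈ 3.464 rad/s.
2ζωₙ = 4, so ζ = 4/(2·√12) ≈ 0.5774.
With ζ = 0.5774 the response is underdamped.

ζ ≈ 0.5774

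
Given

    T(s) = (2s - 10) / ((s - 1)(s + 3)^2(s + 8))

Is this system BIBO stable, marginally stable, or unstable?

The poles can be read from the denominator factors: s = 1, -3, -8, -3.
Since the pole(s) at s = 1 lie in the right half-plane, the system is unstable.

unstable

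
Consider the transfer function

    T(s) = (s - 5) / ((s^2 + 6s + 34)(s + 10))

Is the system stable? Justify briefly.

stable

The poles can be read from the denominator factors: s = -3 + 5j, -3 - 5j, -10.
Since all poles lie strictly in the left half-plane, the system is stable.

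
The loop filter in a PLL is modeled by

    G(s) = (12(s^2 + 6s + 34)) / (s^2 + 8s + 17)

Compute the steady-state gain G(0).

G(0) = 24

At s = 0 each factor (s + a) contributes a and each (s^2 + bs + c) contributes c.
G(0) = 12·(34) / ((17)) = 408/17 = 24.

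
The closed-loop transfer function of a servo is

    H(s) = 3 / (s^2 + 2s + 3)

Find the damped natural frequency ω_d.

Comparing s^2 + 2s + 3 to s^2 + 2ζωₙs + ωₙ²: ωₙ = √3 ≈ 1.732 rad/s and ζ = 2/(2·√3) ≈ 0.5774.
ζωₙ = 2/2 = 1, so ω_d = ωₙ√(1−ζ²) = √(ωₙ² − (ζωₙ)²) = √(3 − 1²) = √2 ≈ 1.414 rad/s.

ω_d ≈ 1.414 rad/s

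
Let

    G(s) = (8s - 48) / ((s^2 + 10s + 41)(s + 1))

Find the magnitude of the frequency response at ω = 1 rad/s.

|G(j1)| ≈ 0.8345

Substitute s = j1: numerator = -48 + j8, denominator = 30 + j50.
|G(j1)| = |-48 + j8| / |30 + j50| = 48.662 / 58.310 ≈ 0.8345.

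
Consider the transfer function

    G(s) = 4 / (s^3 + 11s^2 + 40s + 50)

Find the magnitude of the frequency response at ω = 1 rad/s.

Substitute s = j1: numerator = 4, denominator = 39 + j39.
|G(j1)| = |4| / |39 + j39| = 4 / 55.154 ≈ 0.07252.

|G(j1)| ≈ 0.07252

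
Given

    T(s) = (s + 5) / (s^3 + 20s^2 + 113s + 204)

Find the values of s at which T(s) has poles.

s = -4 ± j, -12

The poles are the roots of the denominator s^3 + 20s^2 + 113s + 204 = 0.
Trying s = -12: the polynomial evaluates to 0, so (s + 12) is a factor.
Dividing out leaves s^2 + 8s + 17 = 0.
The quadratic formula then gives s = -4 ± 1j.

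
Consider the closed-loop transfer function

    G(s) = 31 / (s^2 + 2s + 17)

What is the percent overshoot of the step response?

%OS ≈ 45.6%

Comparing s^2 + 2s + 17 to s^2 + 2ζωₙs + ωₙ²: ωₙ = √17 ≈ 4.123 rad/s and ζ = 2/(2·√17) ≈ 0.2425.
%OS = 100·exp(−πζ/√(1−ζ²)) = 100·exp(−π·0.2425/√(1−0.2425²)) ≈ 45.6%.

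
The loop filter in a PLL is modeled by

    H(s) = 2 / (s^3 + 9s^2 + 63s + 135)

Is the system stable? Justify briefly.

The denominator s^3 + 9s^2 + 63s + 135 factors as (s^2 + 6s + 45)(s + 3), giving poles at s = -3 ± 6j, -3.
Since all poles lie strictly in the left half-plane, the system is stable.

stable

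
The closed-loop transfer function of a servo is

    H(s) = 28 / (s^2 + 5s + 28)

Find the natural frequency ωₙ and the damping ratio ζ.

Compare the denominator to the standard form s^2 + 2ζωₙs + ωₙ².
ωₙ² = 28, so ωₙ = √28 ≈ 5.292 rad/s.
2ζωₙ = 5, so ζ = 5/(2·√28) ≈ 0.4725.

ωₙ ≈ 5.292 rad/s, ζ ≈ 0.4725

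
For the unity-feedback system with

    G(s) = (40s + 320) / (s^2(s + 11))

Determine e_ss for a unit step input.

G(s) has 2 poles at the origin.
This is a Type 2 system; for a step input the steady-state error is zero.

e_ss = 0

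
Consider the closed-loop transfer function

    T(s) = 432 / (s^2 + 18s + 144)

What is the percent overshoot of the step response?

Comparing s^2 + 18s + 144 to s^2 + 2ζωₙs + ωₙ²: ωₙ = 12 rad/s and ζ = 18/(2·12) = 0.75.
%OS = 100·exp(−πζ/√(1−ζ²)) = 100·exp(−π·0.75/√(1−0.75²)) ≈ 2.84%.

%OS ≈ 2.84%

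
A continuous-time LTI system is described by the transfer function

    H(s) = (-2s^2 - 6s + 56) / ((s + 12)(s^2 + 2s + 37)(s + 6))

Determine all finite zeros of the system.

Set the numerator to zero: -2s^2 - 6s + 56 = 0, i.e. -2·(s^2 + 3s - 28) = 0.
Factoring: (s + 7)(s - 4) = 0.

s = -7, 4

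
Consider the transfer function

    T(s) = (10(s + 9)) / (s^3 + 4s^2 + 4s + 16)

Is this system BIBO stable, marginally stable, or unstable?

The denominator s^3 + 4s^2 + 4s + 16 factors as (s^2 + 4)(s + 4), giving poles at s = ±2j, -4.
Since the simple pole(s) at s = 2j, -2j lie on the jω-axis with none in the right half-plane, the system is marginally stable.

marginally stable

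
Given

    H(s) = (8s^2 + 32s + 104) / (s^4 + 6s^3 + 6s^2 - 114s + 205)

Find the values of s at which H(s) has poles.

The poles are the roots of the denominator s^4 + 6s^3 + 6s^2 - 114s + 205 = 0.
No real roots exist; factor into two real quadratics: (s^2 - 4s + 5)(s^2 + 10s + 41) = 0.
Each quadratic gives a conjugate pair via the quadratic formula.

s = 2 ± j, -5 ± 4j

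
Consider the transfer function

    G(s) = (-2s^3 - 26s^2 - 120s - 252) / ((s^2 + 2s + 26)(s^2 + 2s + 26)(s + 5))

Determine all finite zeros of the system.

Set the numerator to zero: -2s^3 - 26s^2 - 120s - 252 = 0, i.e. -2·(s^3 + 13s^2 + 60s + 126) = 0.
Factoring: (s^2 + 6s + 18)(s + 7) = 0.

s = -3 ± 3j, -7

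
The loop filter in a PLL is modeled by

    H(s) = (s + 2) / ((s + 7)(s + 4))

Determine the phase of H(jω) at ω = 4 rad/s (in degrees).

∠H(j4) ≈ -11.31°

At s = j4: numerator = 2 + j4, denominator = 12 + j44.
∠H = ∠num − ∠den = 63.435° − (74.745°) = -11.31°.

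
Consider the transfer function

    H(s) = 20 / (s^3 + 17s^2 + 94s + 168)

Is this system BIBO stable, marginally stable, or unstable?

stable

The denominator s^3 + 17s^2 + 94s + 168 factors as (s + 7)(s + 6)(s + 4), giving poles at s = -7, -6, -4.
Since all poles lie strictly in the left half-plane, the system is stable.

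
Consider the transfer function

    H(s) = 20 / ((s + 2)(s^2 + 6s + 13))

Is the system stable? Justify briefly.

The poles can be read from the denominator factors: s = -2, -3 ± 2j.
Since all poles lie strictly in the left half-plane, the system is stable.

stable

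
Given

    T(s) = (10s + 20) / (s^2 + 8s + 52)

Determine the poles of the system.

The poles are the roots of the denominator s^2 + 8s + 52 = 0.
Using the quadratic formula: s = (-8 ± √(-144))/2 = -4 ± 6j.

s = -4 ± 6j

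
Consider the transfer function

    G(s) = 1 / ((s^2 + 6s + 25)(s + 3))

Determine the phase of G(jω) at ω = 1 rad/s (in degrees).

∠G(j1) ≈ -32.47°

At s = j1: numerator = 1, denominator = 66 + j42.
∠G = ∠num − ∠den = 0° − (32.471°) = -32.47°.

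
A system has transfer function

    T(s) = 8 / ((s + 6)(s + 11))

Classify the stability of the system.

The poles can be read from the denominator factors: s = -6, -11.
Since all poles lie strictly in the left half-plane, the system is stable.

stable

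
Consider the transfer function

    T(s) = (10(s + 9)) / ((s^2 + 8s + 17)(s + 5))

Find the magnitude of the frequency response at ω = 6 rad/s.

Substitute s = j6: numerator = 90 + j60, denominator = -383 + j126.
|T(j6)| = |90 + j60| / |-383 + j126| = 108.17 / 403.19 ≈ 0.2683.

|T(j6)| ≈ 0.2683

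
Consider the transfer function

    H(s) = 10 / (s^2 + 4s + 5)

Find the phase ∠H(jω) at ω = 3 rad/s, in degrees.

∠H(j3) ≈ -108.4°

At s = j3: numerator = 10, denominator = -4 + j12.
∠H = ∠num − ∠den = 0° − (108.43°) = -108.4°.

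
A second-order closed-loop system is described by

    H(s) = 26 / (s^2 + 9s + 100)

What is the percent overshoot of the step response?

Comparing s^2 + 9s + 100 to s^2 + 2ζωₙs + ωₙ²: ωₙ = 10 rad/s and ζ = 9/(2·10) = 0.45.
%OS = 100·exp(−πζ/√(1−ζ²)) = 100·exp(−π·0.45/√(1−0.45²)) ≈ 20.5%.

%OS ≈ 20.5%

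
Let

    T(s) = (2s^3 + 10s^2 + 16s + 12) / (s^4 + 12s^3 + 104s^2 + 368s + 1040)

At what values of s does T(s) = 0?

s = -1 + j, -1 - j, -3

Set the numerator to zero: 2s^3 + 10s^2 + 16s + 12 = 0, i.e. 2·(s^3 + 5s^2 + 8s + 6) = 0.
Factoring: (s^2 + 2s + 2)(s + 3) = 0.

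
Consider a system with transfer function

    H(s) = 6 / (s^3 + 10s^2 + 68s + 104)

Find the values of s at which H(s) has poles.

The poles are the roots of the denominator s^3 + 10s^2 + 68s + 104 = 0.
Trying s = -2: the polynomial evaluates to 0, so (s + 2) is a factor.
Dividing out leaves s^2 + 8s + 52 = 0.
The quadratic formula then gives s = -4 ± 6j.

s = -2, -4 ± 6j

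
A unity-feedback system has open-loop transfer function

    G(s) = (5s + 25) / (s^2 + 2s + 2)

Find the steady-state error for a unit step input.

e_ss = 0.07407

G(s) has no poles at the origin.
This is a Type 0 system. Kp = lim_{s→0} G(s) = 25/2.
e_ss = 1/(1 + Kp) = 1/(1 + 25/2) = 2/27 ≈ 0.07407.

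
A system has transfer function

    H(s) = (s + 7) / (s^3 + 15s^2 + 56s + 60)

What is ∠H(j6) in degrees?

At s = j6: numerator = 7 + j6, denominator = -480 + j120.
∠H = ∠num − ∠den = 40.601° − (165.96°) = -125.4°.

∠H(j6) ≈ -125.4°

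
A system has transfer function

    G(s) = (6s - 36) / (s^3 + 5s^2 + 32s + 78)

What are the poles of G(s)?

The poles are the roots of the denominator s^3 + 5s^2 + 32s + 78 = 0.
Trying s = -3: the polynomial evaluates to 0, so (s + 3) is a factor.
Dividing out leaves s^2 + 2s + 26 = 0.
The quadratic formula then gives s = -1 ± 5j.

s = -1 + 5j, -1 - 5j, -3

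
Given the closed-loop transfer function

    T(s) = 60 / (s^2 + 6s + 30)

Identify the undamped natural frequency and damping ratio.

ωₙ ≈ 5.477 rad/s, ζ ≈ 0.5477

Compare the denominator to the standard form s^2 + 2ζωₙs + ωₙ².
ωₙ² = 30, so ωₙ = √30 ≈ 5.477 rad/s.
2ζωₙ = 6, so ζ = 6/(2·√30) ≈ 0.5477.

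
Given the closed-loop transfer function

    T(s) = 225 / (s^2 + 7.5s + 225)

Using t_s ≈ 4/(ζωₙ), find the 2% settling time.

Comparing s^2 + 7.5s + 225 to s^2 + 2ζωₙs + ωₙ²: ωₙ = 15 rad/s and ζ = 7.5/(2·15) = 0.25.
ζωₙ = 7.5/2 = 3.75, so t_s ≈ 4/(ζωₙ) = 4/3.75 ≈ 1.067 s.

t_s ≈ 1.067 s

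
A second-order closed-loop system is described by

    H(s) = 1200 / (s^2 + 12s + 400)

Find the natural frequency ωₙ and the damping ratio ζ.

ωₙ = 20 rad/s, ζ = 0.3

Compare the denominator to the standard form s^2 + 2ζωₙs + ωₙ².
ωₙ² = 400, so ωₙ = 20 rad/s.
2ζωₙ = 12, so ζ = 12/(2·20) = 0.3.
With ζ = 0.3 the response is underdamped.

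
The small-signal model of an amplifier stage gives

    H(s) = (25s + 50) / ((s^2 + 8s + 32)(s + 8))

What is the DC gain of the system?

Set s = 0: H(0) = (50) / (256) = 25/128.

H(0) = 25/128 ≈ 0.1953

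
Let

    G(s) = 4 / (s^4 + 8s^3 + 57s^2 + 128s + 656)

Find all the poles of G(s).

The poles are the roots of the denominator s^4 + 8s^3 + 57s^2 + 128s + 656 = 0.
No real roots exist; factor into two real quadratics: (s^2 + 16)(s^2 + 8s + 41) = 0.
Each quadratic gives a conjugate pair via the quadratic formula.

s = 4j, -4j, -4 + 5j, -4 - 5j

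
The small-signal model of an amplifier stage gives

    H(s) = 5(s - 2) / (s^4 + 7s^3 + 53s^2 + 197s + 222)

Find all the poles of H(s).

s = -2, -1 ± 6j, -3

The poles are the roots of the denominator s^4 + 7s^3 + 53s^2 + 197s + 222 = 0.
Trying s = -2: the polynomial evaluates to 0, so (s + 2) is a factor.
Dividing out leaves s^3 + 5s^2 + 43s + 111 = 0.
This factors further as (s^2 + 2s + 37)(s + 3) = 0.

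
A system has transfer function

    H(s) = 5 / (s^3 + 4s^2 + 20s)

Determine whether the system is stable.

marginally stable

The denominator s^3 + 4s^2 + 20s factors as s(s^2 + 4s + 20), giving poles at s = 0, -2 ± 4j.
Since the simple pole(s) at s = 0 lie on the jω-axis with none in the right half-plane, the system is marginally stable.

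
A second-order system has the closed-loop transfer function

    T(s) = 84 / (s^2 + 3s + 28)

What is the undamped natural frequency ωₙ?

ωₙ ≈ 5.292 rad/s

Compare the denominator to the standard form s^2 + 2ζωₙs + ωₙ².
ωₙ² = 28, so ωₙ = √28 ≈ 5.292 rad/s.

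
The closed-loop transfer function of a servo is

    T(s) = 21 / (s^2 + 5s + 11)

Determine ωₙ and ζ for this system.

ωₙ ≈ 3.317 rad/s, ζ ≈ 0.7538

Compare the denominator to the standard form s^2 + 2ζωₙs + ωₙ².
ωₙ² = 11, so ωₙ = √11 ≈ 3.317 rad/s.
2ζωₙ = 5, so ζ = 5/(2·√11) ≈ 0.7538.
With ζ = 0.7538 the response is underdamped.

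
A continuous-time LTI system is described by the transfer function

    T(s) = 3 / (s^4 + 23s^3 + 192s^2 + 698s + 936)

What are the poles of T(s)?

The poles are the roots of the denominator s^4 + 23s^3 + 192s^2 + 698s + 936 = 0.
Trying s = -4: the polynomial evaluates to 0, so (s + 4) is a factor.
Dividing out leaves s^3 + 19s^2 + 116s + 234 = 0.
This factors further as (s^2 + 10s + 26)(s + 9) = 0.

s = -5 + j, -5 - j, -4, -9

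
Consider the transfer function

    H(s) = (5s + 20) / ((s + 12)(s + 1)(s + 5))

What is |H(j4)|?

|H(j4)| ≈ 0.08470

Substitute s = j4: numerator = 20 + j20, denominator = -228 + j244.
|H(j4)| = |20 + j20| / |-228 + j244| = 28.284 / 333.95 ≈ 0.08470.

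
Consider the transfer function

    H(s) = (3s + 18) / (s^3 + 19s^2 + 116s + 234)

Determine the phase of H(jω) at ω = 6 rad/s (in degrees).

∠H(j6) ≈ -88.15°

At s = j6: numerator = 18 + j18, denominator = -450 + j480.
∠H = ∠num − ∠den = 45° − (133.15°) = -88.15°.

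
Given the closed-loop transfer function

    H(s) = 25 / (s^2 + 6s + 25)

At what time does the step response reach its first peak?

Comparing s^2 + 6s + 25 to s^2 + 2ζωₙs + ωₙ²: ωₙ = 5 rad/s and ζ = 6/(2·5) = 0.6.
ζωₙ = 6/2 = 3, so ω_d = ωₙ√(1−ζ²) = √(ωₙ² − (ζωₙ)²) = √(25 − 3²) = √16 = 4 rad/s.
t_p = π/ω_d = π/4 ≈ 0.7854 s.

t_p ≈ 0.7854 s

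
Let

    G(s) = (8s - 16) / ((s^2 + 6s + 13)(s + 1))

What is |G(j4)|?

Substitute s = j4: numerator = -16 + j32, denominator = -99 + j12.
|G(j4)| = |-16 + j32| / |-99 + j12| = 35.777 / 99.725 ≈ 0.3588.

|G(j4)| ≈ 0.3588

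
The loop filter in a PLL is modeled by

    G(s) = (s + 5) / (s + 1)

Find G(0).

G(0) = 5

Set s = 0: G(0) = (5) / (1) = 5.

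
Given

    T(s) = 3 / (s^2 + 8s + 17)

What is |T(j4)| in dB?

|T(j4)|_dB ≈ -20.6 dB

Substitute s = j4: numerator = 3, denominator = 1 + j32.
|T(j4)| = |3| / |1 + j32| = 3 / 32.016 ≈ 0.09370.
In decibels: 20·log₁₀(0.09370) ≈ -20.6 dB.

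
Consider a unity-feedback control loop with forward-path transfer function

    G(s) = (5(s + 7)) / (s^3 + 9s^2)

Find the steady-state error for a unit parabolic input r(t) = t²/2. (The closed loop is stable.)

e_ss = 0.2571

G(s) has 2 poles at the origin.
This is a Type 2 system. Ka = lim_{s→0} s^2·G(s) = 35/9.
e_ss = 1/Ka = 1/(35/9) = 9/35 ≈ 0.2571.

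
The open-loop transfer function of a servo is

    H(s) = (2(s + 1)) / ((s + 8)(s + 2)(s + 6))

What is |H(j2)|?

|H(j2)| ≈ 0.03032

Substitute s = j2: numerator = 2 + j4, denominator = 32 + j144.
|H(j2)| = |2 + j4| / |32 + j144| = 4.4721 / 147.51 ≈ 0.03032.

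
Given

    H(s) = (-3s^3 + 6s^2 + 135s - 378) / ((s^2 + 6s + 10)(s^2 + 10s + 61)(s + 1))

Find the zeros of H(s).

s = -7, 6, 3

Set the numerator to zero: -3s^3 + 6s^2 + 135s - 378 = 0, i.e. -3·(s^3 - 2s^2 - 45s + 126) = 0.
Factoring: (s + 7)(s - 6)(s - 3) = 0.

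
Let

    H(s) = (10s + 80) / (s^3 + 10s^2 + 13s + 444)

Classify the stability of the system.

unstable

The denominator s^3 + 10s^2 + 13s + 444 factors as (s + 12)(s^2 - 2s + 37), giving poles at s = -12, 1 + 6j, 1 - 6j.
Since the pole(s) at s = 1 ± 6j lie in the right half-plane, the system is unstable.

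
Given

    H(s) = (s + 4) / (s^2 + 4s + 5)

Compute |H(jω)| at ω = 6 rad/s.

Substitute s = j6: numerator = 4 + j6, denominator = -31 + j24.
|H(j6)| = |4 + j6| / |-31 + j24| = 7.2111 / 39.205 ≈ 0.1839.

|H(j6)| ≈ 0.1839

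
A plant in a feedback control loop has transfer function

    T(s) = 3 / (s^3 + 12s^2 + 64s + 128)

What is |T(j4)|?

|T(j4)| ≈ 0.01482

Substitute s = j4: numerator = 3, denominator = -64 + j192.
|T(j4)| = |3| / |-64 + j192| = 3 / 202.39 ≈ 0.01482.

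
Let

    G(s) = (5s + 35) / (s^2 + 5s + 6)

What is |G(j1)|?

|G(j1)| = 5

Substitute s = j1: numerator = 35 + j5, denominator = 5 + j5.
|G(j1)| = |35 + j5| / |5 + j5| = 35.355 / 7.0711 = 5.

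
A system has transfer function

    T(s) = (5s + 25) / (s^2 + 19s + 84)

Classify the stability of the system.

The denominator s^2 + 19s + 84 factors as (s + 12)(s + 7), giving poles at s = -12, -7.
Since all poles lie strictly in the left half-plane, the system is stable.

stable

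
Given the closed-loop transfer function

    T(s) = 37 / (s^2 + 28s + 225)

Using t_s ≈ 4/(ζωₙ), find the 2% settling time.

t_s ≈ 0.2857 s

Comparing s^2 + 28s + 225 to s^2 + 2ζωₙs + ωₙ²: ωₙ = 15 rad/s and ζ = 28/(2·15) ≈ 0.9333.
ζωₙ = 28/2 = 14, so t_s ≈ 4/(ζωₙ) = 4/14 ≈ 0.2857 s.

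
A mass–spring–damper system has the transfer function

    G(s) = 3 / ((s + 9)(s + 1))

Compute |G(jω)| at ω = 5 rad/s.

|G(j5)| ≈ 0.05715

Substitute s = j5: numerator = 3, denominator = -16 + j50.
|G(j5)| = |3| / |-16 + j50| = 3 / 52.498 ≈ 0.05715.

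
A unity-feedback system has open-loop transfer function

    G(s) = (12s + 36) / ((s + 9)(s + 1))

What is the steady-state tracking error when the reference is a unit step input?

G(s) has no poles at the origin.
This is a Type 0 system. Kp = lim_{s→0} G(s) = 36/9 = 4.
e_ss = 1/(1 + Kp) = 1/(1 + 4) = 1/5 ≈ 0.2000.

e_ss = 0.2000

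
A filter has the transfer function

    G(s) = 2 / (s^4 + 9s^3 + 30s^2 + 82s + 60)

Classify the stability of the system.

The denominator s^4 + 9s^3 + 30s^2 + 82s + 60 factors as (s + 1)(s^2 + 2s + 10)(s + 6), giving poles at s = -1, -1 + 3j, -1 - 3j, -6.
Since all poles lie strictly in the left half-plane, the system is stable.

stable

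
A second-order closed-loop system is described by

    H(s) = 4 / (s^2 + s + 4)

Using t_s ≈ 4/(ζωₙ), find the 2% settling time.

t_s ≈ 8 s

Comparing s^2 + s + 4 to s^2 + 2ζωₙs + ωₙ²: ωₙ = 2 rad/s and ζ = 1/(2·2) = 0.25.
ζωₙ = 1/2 = 0.5, so t_s ≈ 4/(ζωₙ) = 4/0.5 = 8 s.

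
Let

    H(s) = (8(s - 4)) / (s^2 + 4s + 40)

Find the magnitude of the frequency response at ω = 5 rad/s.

Substitute s = j5: numerator = -32 + j40, denominator = 15 + j20.
|H(j5)| = |-32 + j40| / |15 + j20| = 51.225 / 25 ≈ 2.049.

|H(j5)| ≈ 2.049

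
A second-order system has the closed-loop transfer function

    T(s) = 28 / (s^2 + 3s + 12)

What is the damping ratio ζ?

Compare the denominator to the standard form s^2 + 2ζωₙs + ωₙ².
ωₙ² = 12, so ωₙ = √12 ≈ 3.464 rad/s.
2ζωₙ = 3, so ζ = 3/(2·√12) ≈ 0.4330.
With ζ = 0.4330 the response is underdamped.

ζ ≈ 0.4330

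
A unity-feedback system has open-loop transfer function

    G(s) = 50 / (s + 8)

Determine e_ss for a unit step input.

G(s) has no poles at the origin.
This is a Type 0 system. Kp = lim_{s→0} G(s) = 50/8 = 25/4.
e_ss = 1/(1 + Kp) = 1/(1 + 25/4) = 4/29 ≈ 0.1379.

e_ss = 0.1379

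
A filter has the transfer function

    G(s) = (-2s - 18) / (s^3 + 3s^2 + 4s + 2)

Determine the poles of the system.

The poles are the roots of the denominator s^3 + 3s^2 + 4s + 2 = 0.
Trying s = -1: the polynomial evaluates to 0, so (s + 1) is a factor.
Dividing out leaves s^2 + 2s + 2 = 0.
The quadratic formula then gives s = -1 ± 1j.

s = -1 + j, -1 - j, -1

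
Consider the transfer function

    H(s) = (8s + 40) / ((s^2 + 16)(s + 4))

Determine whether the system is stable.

marginally stable

The poles can be read from the denominator factors: s = ±4j, -4.
Since the simple pole(s) at s = 4j, -4j lie on the jω-axis with none in the right half-plane, the system is marginally stable.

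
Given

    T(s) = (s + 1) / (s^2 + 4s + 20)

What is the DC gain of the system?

T(0) = 1/20 ≈ 0.05000

Set s = 0: T(0) = (1) / (20) = 1/20.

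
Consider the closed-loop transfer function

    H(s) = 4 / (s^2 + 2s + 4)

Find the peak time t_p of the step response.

Comparing s^2 + 2s + 4 to s^2 + 2ζωₙs + ωₙ²: ωₙ = 2 rad/s and ζ = 2/(2·2) = 0.5.
ζωₙ = 2/2 = 1, so ω_d = ωₙ√(1−ζ²) = √(ωₙ² − (ζωₙ)²) = √(4 − 1²) = √3 ≈ 1.732 rad/s.
t_p = π/ω_d = π/1.732 ≈ 1.814 s.

t_p ≈ 1.814 s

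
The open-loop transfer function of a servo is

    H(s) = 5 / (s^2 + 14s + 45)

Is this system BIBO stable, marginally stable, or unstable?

stable

The denominator s^2 + 14s + 45 factors as (s + 5)(s + 9), giving poles at s = -5, -9.
Since all poles lie strictly in the left half-plane, the system is stable.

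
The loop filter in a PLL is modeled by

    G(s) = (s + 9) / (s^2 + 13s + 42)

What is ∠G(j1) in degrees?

At s = j1: numerator = 9 + j1, denominator = 41 + j13.
∠G = ∠num − ∠den = 6.3402° − (17.592°) = -11.25°.

∠G(j1) ≈ -11.25°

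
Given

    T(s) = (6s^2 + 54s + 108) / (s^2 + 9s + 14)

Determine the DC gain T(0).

T(0) = 54/7 ≈ 7.714

Set s = 0: T(0) = (108) / (14) = 54/7.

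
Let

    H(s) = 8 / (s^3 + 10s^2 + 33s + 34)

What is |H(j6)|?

Substitute s = j6: numerator = 8, denominator = -326 - j18.
|H(j6)| = |8| / |-326 - j18| = 8 / 326.50 ≈ 0.02450.

|H(j6)| ≈ 0.02450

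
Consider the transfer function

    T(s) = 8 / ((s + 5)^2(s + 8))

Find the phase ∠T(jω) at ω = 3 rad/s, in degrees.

∠T(j3) ≈ -82.48°

At s = j3: numerator = 8, denominator = 38 + j288.
∠T = ∠num − ∠den = 0° − (82.484°) = -82.48°.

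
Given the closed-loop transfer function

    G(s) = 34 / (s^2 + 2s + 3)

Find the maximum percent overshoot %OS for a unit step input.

%OS ≈ 10.8%

Comparing s^2 + 2s + 3 to s^2 + 2ζωₙs + ωₙ²: ωₙ = √3 ≈ 1.732 rad/s and ζ = 2/(2·√3) ≈ 0.5774.
%OS = 100·exp(−πζ/√(1−ζ²)) = 100·exp(−π·0.5774/√(1−0.5774²)) ≈ 10.8%.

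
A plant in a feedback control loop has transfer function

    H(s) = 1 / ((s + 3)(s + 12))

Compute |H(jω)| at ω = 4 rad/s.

|H(j4)| ≈ 0.01581

Substitute s = j4: numerator = 1, denominator = 20 + j60.
|H(j4)| = |1| / |20 + j60| = 1 / 63.246 ≈ 0.01581.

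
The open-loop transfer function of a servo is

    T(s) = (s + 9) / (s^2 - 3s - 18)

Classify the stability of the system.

unstable

The denominator s^2 - 3s - 18 factors as (s + 3)(s - 6), giving poles at s = -3, 6.
Since the pole(s) at s = 6 lie in the right half-plane, the system is unstable.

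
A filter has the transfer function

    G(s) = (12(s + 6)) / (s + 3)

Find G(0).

G(0) = 24

Set s = 0: G(0) = (72) / (3) = 24.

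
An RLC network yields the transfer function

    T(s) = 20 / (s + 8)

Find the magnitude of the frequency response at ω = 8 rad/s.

Substitute s = j8: numerator = 20, denominator = 8 + j8.
|T(j8)| = |20| / |8 + j8| = 20 / 11.314 ≈ 1.768.

|T(j8)| ≈ 1.768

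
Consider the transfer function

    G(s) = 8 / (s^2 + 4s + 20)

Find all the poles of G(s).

s = -2 ± 4j

The poles are the roots of the denominator s^2 + 4s + 20 = 0.
Using the quadratic formula: s = (-4 ± √(-64))/2 = -2 ± 4j.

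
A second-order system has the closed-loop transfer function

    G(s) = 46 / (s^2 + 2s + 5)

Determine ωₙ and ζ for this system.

ωₙ ≈ 2.236 rad/s, ζ ≈ 0.4472

Compare the denominator to the standard form s^2 + 2ζωₙs + ωₙ².
ωₙ² = 5, so ωₙ = √5 ≈ 2.236 rad/s.
2ζωₙ = 2, so ζ = 2/(2·√5) ≈ 0.4472.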